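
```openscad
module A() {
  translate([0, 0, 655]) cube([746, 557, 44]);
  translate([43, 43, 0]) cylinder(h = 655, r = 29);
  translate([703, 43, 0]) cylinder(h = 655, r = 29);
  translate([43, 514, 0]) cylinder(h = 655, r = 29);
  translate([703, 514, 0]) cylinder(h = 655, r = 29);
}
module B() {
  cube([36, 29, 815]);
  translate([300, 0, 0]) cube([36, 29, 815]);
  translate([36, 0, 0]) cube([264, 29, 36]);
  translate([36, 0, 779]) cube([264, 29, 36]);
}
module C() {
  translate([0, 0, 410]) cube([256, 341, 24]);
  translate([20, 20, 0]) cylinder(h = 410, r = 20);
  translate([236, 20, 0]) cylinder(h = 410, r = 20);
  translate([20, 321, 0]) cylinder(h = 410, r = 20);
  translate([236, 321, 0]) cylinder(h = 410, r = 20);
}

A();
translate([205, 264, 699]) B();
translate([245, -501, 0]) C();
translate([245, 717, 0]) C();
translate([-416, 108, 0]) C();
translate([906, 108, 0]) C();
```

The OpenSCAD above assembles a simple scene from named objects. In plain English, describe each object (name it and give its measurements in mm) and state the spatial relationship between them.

A is a table with a 746×557 mm rectangular top, 44 mm thick, top surface at z = 699 mm, supported by four round legs of 58 mm diameter, each leg's bounding box inset 14 mm from the nearest pair of top edges, running from the floor.

B is a rectangular picture frame lying in the x–z plane (depth along y). The opening is 264 mm wide (x) by 743 mm tall (z), surrounded by a border 36 mm wide on all four sides. The frame is 29 mm deep and is made of two full-height vertical stiles with two horizontal rails fitted between them.

C is a four-legged stool. The seat is 256×341 mm, 24 mm thick, top at z = 434 mm. It stands on four round legs, each 40 mm in diameter, from z = 0 to the seat underside, each leg's axis is inset half a diameter from the nearest pair of seat edges (so the leg's bounding box is flush with the corner).

The picture frame is on top of the table, centred. Four stools sit around the table at the −y, +y, −x, +x sides.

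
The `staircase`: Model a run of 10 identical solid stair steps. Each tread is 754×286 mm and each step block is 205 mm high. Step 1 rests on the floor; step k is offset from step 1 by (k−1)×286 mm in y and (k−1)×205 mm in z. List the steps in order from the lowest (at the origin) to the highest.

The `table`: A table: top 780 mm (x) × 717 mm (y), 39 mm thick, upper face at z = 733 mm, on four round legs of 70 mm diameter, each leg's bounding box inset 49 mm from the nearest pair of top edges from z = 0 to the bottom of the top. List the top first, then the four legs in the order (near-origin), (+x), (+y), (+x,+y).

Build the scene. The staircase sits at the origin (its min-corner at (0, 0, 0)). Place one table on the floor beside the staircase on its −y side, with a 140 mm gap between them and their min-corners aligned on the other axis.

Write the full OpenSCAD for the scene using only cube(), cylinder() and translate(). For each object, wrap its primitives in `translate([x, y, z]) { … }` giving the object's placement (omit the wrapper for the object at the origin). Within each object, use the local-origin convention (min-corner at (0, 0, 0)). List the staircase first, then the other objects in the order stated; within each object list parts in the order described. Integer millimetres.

cube([754, 286, 205]);
translate([0, 286, 205]) cube([754, 286, 205]);
translate([0, 572, 410]) cube([754, 286, 205]);
translate([0, 858, 615]) cube([754, 286, 205]);
translate([0, 1144, 820]) cube([754, 286, 205]);
translate([0, 1430, 1025]) cube([754, 286, 205]);
translate([0, 1716, 1230]) cube([754, 286, 205]);
translate([0, 2002, 1435]) cube([754, 286, 205]);
translate([0, 2288, 1640]) cube([754, 286, 205]);
translate([0, 2574, 1845]) cube([754, 286, 205]);
translate([0, -857, 0]) {
  translate([0, 0, 694]) cube([780, 717, 39]);
  translate([84, 84, 0]) cylinder(h = 694, r = 35);
  translate([696, 84, 0]) cylinder(h = 694, r = 35);
  translate([84, 633, 0]) cylinder(h = 694, r = 35);
  translate([696, 633, 0]) cylinder(h = 694, r = 35);
}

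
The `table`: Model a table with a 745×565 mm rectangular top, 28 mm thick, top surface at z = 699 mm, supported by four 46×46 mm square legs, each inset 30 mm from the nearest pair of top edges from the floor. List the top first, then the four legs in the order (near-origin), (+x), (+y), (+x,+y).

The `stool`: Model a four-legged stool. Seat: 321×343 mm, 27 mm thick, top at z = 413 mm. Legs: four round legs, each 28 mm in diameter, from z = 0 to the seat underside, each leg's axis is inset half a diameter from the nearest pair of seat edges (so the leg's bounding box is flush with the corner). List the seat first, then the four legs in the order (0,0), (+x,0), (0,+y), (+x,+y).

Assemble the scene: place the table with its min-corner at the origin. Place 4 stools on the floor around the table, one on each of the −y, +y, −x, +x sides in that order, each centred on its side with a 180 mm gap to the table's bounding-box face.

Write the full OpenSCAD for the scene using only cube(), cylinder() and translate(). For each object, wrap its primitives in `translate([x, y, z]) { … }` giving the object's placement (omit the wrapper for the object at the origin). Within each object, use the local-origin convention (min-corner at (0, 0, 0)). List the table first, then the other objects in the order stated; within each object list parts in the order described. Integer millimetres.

translate([0, 0, 671]) cube([745, 565, 28]);
translate([30, 30, 0]) cube([46, 46, 671]);
translate([669, 30, 0]) cube([46, 46, 671]);
translate([30, 489, 0]) cube([46, 46, 671]);
translate([669, 489, 0]) cube([46, 46, 671]);
translate([212, -523, 0]) {
  translate([0, 0, 386]) cube([321, 343, 27]);
  translate([14, 14, 0]) cylinder(h = 386, r = 14);
  translate([307, 14, 0]) cylinder(h = 386, r = 14);
  translate([14, 329, 0]) cylinder(h = 386, r = 14);
  translate([307, 329, 0]) cylinder(h = 386, r = 14);
}
translate([212, 745, 0]) {
  translate([0, 0, 386]) cube([321, 343, 27]);
  translate([14, 14, 0]) cylinder(h = 386, r = 14);
  translate([307, 14, 0]) cylinder(h = 386, r = 14);
  translate([14, 329, 0]) cylinder(h = 386, r = 14);
  translate([307, 329, 0]) cylinder(h = 386, r = 14);
}
translate([-501, 111, 0]) {
  translate([0, 0, 386]) cube([321, 343, 27]);
  translate([14, 14, 0]) cylinder(h = 386, r = 14);
  translate([307, 14, 0]) cylinder(h = 386, r = 14);
  translate([14, 329, 0]) cylinder(h = 386, r = 14);
  translate([307, 329, 0]) cylinder(h = 386, r = 14);
}
translate([925, 111, 0]) {
  translate([0, 0, 386]) cube([321, 343, 27]);
  translate([14, 14, 0]) cylinder(h = 386, r = 14);
  translate([307, 14, 0]) cylinder(h = 386, r = 14);
  translate([14, 329, 0]) cylinder(h = 386, r = 14);
  translate([307, 329, 0]) cylinder(h = 386, r = 14);
}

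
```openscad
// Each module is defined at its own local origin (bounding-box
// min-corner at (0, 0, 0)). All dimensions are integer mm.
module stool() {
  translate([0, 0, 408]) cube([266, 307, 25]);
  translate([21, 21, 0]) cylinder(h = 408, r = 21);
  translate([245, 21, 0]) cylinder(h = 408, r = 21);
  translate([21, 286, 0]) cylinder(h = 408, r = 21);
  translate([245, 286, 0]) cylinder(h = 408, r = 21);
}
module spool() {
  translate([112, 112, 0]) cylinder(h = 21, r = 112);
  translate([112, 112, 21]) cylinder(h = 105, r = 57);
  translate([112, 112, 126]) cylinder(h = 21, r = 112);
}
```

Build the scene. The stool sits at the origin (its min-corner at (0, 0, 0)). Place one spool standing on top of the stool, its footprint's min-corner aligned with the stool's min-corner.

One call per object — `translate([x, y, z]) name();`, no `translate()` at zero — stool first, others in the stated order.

stool();
translate([0, 0, 433]) spool();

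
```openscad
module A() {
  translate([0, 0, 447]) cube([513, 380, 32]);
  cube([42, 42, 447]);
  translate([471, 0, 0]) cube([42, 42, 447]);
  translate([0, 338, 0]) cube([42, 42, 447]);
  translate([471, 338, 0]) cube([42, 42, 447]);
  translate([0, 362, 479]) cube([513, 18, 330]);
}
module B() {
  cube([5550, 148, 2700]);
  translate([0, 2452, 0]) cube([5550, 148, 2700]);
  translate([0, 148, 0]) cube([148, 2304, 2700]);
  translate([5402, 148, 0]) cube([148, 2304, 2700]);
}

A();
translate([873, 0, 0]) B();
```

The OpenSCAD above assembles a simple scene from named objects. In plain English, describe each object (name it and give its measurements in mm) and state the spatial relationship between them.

A is a chair: 513×380 mm seat, 32 mm thick, top at z = 479 mm, on four 42 mm square corner legs flush with the seat edges. A 18 mm thick backrest slab spans the full seat width, extending 330 mm above the seat top, its back face flush with the seat's +y edge.

B is the wall frame of a small rectangular building: four walls, each 2700 mm tall and 148 mm thick, enclosing a footprint 5550 mm (x) by 2600 mm (y) outside-to-outside, with no floor or roof. The front and back walls (the −y and +y sides) span the full width; the two side walls fit between them.

The house frame is on the floor beside the chair on its +x side.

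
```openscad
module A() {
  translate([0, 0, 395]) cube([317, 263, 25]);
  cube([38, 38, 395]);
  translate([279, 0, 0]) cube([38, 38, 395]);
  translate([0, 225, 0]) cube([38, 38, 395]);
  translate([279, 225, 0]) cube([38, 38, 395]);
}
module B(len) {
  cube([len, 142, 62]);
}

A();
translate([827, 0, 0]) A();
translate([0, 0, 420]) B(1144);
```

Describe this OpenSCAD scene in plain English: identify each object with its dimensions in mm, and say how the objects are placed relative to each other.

A is a simple wooden stool: a rectangular seat 317 mm (x) by 263 mm (y), 25 mm thick, top face at z = 420 mm, on four square legs, each 38×38 mm in cross-section. The legs rest on z = 0, each flush with a corner of the seat.

B is a rectangular beam 1144 mm long (x), 142 mm deep (y), 62 mm thick (z).

The beam spans the tops of two stools placed 510 mm apart, resting at z = 420 mm.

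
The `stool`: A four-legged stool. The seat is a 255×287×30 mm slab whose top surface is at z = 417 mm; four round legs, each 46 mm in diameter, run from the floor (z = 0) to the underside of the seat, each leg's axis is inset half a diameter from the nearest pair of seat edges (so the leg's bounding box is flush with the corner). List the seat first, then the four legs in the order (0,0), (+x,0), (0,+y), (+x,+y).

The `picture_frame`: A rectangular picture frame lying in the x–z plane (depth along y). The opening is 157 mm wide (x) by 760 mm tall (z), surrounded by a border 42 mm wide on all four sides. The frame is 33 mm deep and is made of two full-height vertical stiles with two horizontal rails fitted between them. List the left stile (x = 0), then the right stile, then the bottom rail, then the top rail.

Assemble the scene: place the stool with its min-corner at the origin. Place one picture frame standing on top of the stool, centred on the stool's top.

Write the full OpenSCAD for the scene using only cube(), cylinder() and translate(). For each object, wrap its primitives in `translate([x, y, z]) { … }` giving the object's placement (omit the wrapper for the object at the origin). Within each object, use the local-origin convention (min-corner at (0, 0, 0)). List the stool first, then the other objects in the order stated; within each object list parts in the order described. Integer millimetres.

translate([0, 0, 387]) cube([255, 287, 30]);
translate([23, 23, 0]) cylinder(h = 387, r = 23);
translate([232, 23, 0]) cylinder(h = 387, r = 23);
translate([23, 264, 0]) cylinder(h = 387, r = 23);
translate([232, 264, 0]) cylinder(h = 387, r = 23);
translate([7, 127, 417]) {
  cube([42, 33, 844]);
  translate([199, 0, 0]) cube([42, 33, 844]);
  translate([42, 0, 0]) cube([157, 33, 42]);
  translate([42, 0, 802]) cube([157, 33, 42]);
}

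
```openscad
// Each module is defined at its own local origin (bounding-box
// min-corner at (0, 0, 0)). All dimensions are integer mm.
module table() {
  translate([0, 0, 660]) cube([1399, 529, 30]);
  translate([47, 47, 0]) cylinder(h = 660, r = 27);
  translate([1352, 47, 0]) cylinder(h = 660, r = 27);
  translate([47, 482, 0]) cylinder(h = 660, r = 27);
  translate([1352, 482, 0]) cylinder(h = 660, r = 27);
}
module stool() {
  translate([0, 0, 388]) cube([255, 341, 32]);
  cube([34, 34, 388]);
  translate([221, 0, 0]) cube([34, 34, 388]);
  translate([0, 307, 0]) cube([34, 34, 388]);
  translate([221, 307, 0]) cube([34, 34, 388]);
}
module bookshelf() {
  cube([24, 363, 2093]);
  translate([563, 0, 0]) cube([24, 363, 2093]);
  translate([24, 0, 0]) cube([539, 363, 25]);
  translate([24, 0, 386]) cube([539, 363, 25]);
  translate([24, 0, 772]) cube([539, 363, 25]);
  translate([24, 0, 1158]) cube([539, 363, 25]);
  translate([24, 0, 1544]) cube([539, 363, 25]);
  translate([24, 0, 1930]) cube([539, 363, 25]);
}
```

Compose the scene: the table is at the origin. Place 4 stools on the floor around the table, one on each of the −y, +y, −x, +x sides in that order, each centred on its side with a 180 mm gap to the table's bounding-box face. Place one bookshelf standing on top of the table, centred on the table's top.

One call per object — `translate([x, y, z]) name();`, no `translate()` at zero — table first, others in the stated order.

table();
translate([572, -521, 0]) stool();
translate([572, 709, 0]) stool();
translate([-435, 94, 0]) stool();
translate([1579, 94, 0]) stool();
translate([406, 83, 690]) bookshelf();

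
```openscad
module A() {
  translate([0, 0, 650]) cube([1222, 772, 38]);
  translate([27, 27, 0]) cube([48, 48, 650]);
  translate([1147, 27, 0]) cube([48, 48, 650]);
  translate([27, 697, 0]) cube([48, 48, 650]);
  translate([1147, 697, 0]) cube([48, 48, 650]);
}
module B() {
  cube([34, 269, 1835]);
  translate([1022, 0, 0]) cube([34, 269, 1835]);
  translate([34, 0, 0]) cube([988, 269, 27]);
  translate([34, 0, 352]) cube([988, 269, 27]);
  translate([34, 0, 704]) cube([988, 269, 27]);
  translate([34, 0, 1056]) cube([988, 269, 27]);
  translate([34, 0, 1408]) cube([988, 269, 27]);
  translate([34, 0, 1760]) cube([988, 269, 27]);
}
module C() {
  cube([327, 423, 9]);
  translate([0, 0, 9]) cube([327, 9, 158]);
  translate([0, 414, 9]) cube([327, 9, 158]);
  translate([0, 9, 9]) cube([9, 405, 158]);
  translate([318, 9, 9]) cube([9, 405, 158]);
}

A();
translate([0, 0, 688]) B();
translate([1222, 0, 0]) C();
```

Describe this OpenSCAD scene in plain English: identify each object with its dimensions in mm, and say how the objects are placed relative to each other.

A is a rectangular dining table. The top is 1222×772×38 mm with its upper surface at z = 688 mm. It stands on four 48×48 mm square legs, each inset 27 mm from the nearest pair of top edges, running from the floor to the underside of the top.

B is an open bookshelf. Two side panels, each 34 mm thick, 269 mm deep and 1835 mm tall, stand 1056 mm apart (outside-to-outside). Between them sit 6 shelves, each 27 mm thick and 269 mm deep, spanning the full gap between the sides. The bottom shelf rests on the floor (its underside at z = 0) and the clear gap between one shelf's top and the next shelf's underside is 325 mm.

C is an open storage box with external size 327×423×167 mm and wall thickness 9 mm (the base is also 9 mm thick). The base covers the whole footprint; the four walls stand on the base, with the y-facing walls full-width and the x-facing walls fitting between their inner faces.

The bookshelf is on top of the table. The open box is against the table's +x side, with their −y faces flush.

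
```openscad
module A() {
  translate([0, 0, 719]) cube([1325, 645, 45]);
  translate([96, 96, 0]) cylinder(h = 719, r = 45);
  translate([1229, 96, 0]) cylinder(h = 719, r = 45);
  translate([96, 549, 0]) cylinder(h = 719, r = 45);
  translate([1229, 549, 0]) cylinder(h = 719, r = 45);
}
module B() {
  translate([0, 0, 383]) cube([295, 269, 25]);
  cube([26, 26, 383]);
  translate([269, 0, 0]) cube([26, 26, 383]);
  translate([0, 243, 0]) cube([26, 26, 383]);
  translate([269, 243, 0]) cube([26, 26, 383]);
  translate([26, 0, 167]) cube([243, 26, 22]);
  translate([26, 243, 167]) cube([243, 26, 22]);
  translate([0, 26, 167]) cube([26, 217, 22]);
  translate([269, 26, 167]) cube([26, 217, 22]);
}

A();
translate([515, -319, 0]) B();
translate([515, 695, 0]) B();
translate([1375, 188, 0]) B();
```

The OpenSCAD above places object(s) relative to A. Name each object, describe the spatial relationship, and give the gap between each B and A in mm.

Each stool's nearest face is 50 mm from the table's bounding box.

A is a table. B is a stool. Three stools sit around the table at the −y, +y, +x sides. The gap between each stool and the table is 50 mm.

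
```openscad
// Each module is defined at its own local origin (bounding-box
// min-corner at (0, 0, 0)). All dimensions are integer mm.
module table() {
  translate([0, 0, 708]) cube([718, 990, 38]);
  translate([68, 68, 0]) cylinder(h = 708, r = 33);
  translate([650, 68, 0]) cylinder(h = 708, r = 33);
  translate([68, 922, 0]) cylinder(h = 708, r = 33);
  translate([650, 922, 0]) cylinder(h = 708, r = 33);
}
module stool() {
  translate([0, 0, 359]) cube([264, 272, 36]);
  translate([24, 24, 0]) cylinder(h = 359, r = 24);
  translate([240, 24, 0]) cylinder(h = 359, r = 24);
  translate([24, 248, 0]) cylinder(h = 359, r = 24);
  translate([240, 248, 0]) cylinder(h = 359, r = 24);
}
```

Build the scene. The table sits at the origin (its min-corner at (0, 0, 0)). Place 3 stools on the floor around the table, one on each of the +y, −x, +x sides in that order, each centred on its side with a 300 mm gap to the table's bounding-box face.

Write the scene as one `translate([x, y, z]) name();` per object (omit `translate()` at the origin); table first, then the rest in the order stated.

table();
translate([227, 1290, 0]) stool();
translate([-564, 359, 0]) stool();
translate([1018, 359, 0]) stool();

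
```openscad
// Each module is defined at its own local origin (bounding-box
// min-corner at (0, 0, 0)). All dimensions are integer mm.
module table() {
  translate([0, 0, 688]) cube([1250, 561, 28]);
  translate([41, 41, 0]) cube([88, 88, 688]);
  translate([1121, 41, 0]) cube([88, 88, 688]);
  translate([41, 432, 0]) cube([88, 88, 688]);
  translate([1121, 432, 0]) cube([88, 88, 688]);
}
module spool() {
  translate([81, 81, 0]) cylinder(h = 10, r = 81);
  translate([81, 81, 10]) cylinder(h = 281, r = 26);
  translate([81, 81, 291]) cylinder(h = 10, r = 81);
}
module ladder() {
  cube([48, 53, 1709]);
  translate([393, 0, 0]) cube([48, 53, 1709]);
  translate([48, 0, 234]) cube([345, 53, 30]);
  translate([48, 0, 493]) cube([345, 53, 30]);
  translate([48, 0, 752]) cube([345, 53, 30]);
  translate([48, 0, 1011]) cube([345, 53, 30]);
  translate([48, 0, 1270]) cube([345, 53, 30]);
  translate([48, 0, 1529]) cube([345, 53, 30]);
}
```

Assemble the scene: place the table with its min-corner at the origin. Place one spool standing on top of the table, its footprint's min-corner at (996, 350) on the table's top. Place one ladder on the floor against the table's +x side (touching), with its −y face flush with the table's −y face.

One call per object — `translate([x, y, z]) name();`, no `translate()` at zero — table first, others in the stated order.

table();
translate([996, 350, 716]) spool();
translate([1250, 0, 0]) ladder();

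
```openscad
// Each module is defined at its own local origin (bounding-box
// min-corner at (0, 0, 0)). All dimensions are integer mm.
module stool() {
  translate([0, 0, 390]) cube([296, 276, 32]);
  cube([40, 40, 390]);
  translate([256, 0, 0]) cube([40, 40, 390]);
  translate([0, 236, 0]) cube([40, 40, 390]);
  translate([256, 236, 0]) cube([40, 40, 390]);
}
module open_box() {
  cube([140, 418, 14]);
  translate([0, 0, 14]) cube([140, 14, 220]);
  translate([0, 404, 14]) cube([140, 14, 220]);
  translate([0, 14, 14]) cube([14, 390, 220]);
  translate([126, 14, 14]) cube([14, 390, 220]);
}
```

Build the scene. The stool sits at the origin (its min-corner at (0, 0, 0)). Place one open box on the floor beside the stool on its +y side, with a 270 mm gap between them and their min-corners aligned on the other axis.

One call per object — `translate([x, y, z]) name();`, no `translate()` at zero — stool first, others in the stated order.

stool();
translate([0, 546, 0]) open_box();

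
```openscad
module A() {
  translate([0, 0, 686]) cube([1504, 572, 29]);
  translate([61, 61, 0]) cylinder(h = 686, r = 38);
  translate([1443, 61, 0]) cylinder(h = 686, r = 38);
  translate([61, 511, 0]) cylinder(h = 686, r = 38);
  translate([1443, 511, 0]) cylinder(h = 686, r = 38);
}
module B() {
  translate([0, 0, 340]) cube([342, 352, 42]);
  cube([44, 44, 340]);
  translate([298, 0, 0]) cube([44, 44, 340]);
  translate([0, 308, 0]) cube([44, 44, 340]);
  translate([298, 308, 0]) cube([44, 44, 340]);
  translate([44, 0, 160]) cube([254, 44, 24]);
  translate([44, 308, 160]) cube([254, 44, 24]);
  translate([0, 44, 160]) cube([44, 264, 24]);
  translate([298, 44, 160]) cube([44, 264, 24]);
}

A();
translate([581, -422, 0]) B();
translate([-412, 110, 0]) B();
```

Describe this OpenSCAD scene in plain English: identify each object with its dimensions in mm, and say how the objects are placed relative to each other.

A is a rectangular dining table. The top is 1504×572×29 mm with its upper surface at z = 715 mm. It stands on four round legs of 76 mm diameter, each leg's bounding box inset 23 mm from the nearest pair of top edges, running from the floor to the underside of the top.

B is a simple wooden stool: a rectangular seat 342 mm (x) by 352 mm (y), 42 mm thick, top face at z = 382 mm, on four square legs, each 44×44 mm in cross-section. The legs rest on z = 0, each flush with a corner of the seat. Four stretchers, 44 mm wide and 24 mm tall, connect adjacent legs with their undersides at z = 160 mm, each running between the inner faces of the legs it joins and aligned with the legs' outer faces on the other axis.

Two stools sit around the table at the −y, −x sides.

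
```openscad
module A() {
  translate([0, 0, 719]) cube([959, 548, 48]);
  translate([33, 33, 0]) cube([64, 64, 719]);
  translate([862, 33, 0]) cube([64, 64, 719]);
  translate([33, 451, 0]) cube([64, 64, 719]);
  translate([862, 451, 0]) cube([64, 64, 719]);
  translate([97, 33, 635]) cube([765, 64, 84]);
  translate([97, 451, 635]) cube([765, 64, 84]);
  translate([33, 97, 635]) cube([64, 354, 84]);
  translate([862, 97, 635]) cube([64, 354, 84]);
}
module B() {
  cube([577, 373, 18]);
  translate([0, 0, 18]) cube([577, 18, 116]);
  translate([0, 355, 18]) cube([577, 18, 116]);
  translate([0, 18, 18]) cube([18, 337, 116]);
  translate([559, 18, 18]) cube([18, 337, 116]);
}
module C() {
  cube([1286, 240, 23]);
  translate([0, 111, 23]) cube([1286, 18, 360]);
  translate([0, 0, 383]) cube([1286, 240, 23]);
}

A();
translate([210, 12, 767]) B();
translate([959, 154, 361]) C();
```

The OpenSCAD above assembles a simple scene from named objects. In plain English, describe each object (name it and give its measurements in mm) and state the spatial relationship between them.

A is a table: top 959 mm (x) × 548 mm (y), 48 mm thick, upper face at z = 767 mm, on four 64×64 mm square legs, each inset 33 mm from the nearest pair of top edges, running from z = 0 to the bottom of the top. Four apron rails, 64 mm thick and 84 mm tall, run between adjacent legs with their top edges flush with the underside of the top and their outer faces flush with the legs' outer faces.

B is an open storage box with external size 577×373×134 mm and wall thickness 18 mm (the base is also 18 mm thick). The base covers the whole footprint; the four walls stand on the base, with the y-facing walls full-width and the x-facing walls fitting between their inner faces.

C is an I-beam lying along x, 1286 mm long. Overall section height 406 mm. Two flanges 240 mm wide (y) and 23 mm thick, one on the floor and one at the top; a web 18 mm thick runs between them, centred on the flange width.

The open box is on top of the table. The I-beam is beside the table with their tops flush at z = 767.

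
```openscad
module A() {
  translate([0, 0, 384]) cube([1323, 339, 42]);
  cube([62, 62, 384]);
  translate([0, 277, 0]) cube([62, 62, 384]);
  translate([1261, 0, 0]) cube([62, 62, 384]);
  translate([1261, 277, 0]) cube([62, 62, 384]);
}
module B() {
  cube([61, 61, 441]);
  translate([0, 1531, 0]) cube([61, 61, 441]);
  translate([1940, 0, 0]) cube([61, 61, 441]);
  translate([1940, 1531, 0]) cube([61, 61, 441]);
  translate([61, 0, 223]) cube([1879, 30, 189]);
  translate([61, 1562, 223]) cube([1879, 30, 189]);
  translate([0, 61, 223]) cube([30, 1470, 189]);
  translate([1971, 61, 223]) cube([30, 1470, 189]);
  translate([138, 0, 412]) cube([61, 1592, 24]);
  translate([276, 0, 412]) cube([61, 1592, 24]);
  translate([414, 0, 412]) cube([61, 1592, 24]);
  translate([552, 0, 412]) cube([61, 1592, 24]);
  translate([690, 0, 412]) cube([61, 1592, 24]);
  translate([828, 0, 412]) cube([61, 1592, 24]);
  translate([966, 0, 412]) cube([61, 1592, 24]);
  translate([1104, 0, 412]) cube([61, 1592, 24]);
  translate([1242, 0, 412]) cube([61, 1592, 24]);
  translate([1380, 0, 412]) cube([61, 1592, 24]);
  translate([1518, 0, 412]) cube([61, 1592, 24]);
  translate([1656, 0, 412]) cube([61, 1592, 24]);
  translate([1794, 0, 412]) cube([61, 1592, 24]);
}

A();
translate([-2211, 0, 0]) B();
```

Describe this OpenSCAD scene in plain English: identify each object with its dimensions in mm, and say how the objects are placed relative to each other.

A is a long wooden bench with a 1323 mm (x) × 339 mm (y) seat, 42 mm thick, its top surface 426 mm above the floor. Four 62 mm square legs at the seat corners, flush with the edges, run from z = 0 to the seat underside.

B is a bed frame 2001 mm long (x) by 1592 mm wide (y). Four 61×61 mm corner posts, 441 mm tall, at the corners of the footprint. Four rails of 30 mm thickness and 189 mm height run between adjacent posts with their undersides at z = 223 mm, their outer faces flush with the outside of the frame (the two x-running rails run between the posts' inner faces; the two y-running rails run between the posts' inner faces). 13 slats, each 61 mm wide (x) and 24 mm thick, lie across the top of the two x-running rails, running the full 1592 mm width of the frame in y; the slats are evenly spaced along x between the inner faces of the end posts with equal gaps (rounded down to the nearest mm) at the −x end and between each pair — any rounding remainder accumulates at the +x end.

The bed frame is on the floor beside the bench on its −x side.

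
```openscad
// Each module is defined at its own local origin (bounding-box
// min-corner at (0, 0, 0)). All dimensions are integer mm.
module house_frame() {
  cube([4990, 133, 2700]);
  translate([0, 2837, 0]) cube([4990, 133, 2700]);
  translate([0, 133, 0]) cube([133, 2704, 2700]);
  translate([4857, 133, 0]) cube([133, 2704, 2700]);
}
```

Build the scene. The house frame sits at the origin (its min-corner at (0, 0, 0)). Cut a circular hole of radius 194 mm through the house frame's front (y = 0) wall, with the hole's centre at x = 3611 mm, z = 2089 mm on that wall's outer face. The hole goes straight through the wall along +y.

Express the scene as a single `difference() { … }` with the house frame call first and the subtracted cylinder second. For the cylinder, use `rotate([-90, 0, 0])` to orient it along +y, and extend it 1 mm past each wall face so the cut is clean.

difference() {
  house_frame();
  translate([3611, -1, 2089]) rotate([-90, 0, 0]) cylinder(h = 135, r = 194);
}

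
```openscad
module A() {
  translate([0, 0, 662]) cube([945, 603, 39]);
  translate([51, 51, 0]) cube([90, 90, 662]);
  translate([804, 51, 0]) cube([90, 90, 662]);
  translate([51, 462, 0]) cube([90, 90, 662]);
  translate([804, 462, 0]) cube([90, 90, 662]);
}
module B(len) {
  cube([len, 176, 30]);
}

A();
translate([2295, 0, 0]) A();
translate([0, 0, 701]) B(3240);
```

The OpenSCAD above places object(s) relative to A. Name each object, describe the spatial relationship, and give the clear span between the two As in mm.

A is a table. B is a beam. A beam spans the tops of two tables. The clear span between the two tables is 1350 mm.

Second table starts at x = 2295; first ends at x = 945; clear span = 2295 − 945 = 1350 mm.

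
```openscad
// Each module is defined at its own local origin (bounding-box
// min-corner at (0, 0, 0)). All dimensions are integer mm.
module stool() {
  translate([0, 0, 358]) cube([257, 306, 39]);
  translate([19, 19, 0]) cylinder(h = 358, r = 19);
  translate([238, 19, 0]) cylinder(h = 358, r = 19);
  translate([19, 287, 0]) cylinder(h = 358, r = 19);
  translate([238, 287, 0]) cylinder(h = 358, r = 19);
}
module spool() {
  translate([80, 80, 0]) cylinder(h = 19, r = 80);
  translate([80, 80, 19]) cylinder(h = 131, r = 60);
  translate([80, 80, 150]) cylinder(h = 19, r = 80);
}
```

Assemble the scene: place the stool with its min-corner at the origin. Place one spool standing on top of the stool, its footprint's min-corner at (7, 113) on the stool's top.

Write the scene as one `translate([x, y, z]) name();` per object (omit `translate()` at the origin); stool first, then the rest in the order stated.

stool();
translate([7, 113, 397]) spool();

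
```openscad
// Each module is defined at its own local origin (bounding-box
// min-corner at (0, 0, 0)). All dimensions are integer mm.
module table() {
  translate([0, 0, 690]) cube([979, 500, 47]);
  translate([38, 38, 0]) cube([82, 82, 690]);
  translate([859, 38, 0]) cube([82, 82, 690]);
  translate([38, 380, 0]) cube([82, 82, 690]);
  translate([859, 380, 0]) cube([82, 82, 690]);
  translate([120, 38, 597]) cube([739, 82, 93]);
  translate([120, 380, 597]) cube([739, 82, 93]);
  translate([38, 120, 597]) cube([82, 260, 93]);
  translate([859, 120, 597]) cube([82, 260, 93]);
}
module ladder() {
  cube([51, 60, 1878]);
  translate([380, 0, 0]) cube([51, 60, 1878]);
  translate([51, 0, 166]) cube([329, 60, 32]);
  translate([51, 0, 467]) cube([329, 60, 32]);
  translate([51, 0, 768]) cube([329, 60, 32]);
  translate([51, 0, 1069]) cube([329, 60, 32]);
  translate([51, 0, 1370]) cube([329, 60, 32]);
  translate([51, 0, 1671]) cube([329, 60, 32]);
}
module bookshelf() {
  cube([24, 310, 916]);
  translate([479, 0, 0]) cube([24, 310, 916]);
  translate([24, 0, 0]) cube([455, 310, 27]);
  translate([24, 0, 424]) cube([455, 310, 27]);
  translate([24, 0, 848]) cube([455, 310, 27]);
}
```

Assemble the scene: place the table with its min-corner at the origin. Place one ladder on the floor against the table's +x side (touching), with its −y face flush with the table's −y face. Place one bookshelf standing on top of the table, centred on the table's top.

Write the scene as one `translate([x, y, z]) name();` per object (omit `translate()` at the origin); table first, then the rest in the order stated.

table();
translate([979, 0, 0]) ladder();
translate([238, 95, 737]) bookshelf();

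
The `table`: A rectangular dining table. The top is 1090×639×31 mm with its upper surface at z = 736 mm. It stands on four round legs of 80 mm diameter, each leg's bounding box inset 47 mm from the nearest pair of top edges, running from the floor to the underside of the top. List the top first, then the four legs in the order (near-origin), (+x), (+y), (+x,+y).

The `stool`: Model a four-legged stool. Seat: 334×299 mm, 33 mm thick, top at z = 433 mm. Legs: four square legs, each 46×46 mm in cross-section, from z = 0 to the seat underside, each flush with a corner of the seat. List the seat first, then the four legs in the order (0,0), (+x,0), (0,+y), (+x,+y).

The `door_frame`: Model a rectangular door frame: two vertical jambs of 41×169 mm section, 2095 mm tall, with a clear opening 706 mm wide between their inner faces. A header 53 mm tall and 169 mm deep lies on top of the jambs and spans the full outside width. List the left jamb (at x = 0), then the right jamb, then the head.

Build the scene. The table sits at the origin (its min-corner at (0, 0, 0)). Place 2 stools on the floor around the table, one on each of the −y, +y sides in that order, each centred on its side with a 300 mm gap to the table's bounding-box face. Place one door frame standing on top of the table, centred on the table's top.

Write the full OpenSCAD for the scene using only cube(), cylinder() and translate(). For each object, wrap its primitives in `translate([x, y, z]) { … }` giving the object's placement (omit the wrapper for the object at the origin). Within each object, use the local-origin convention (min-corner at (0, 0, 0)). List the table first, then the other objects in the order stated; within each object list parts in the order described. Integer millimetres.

translate([0, 0, 705]) cube([1090, 639, 31]);
translate([87, 87, 0]) cylinder(h = 705, r = 40);
translate([1003, 87, 0]) cylinder(h = 705, r = 40);
translate([87, 552, 0]) cylinder(h = 705, r = 40);
translate([1003, 552, 0]) cylinder(h = 705, r = 40);
translate([378, -599, 0]) {
  translate([0, 0, 400]) cube([334, 299, 33]);
  cube([46, 46, 400]);
  translate([288, 0, 0]) cube([46, 46, 400]);
  translate([0, 253, 0]) cube([46, 46, 400]);
  translate([288, 253, 0]) cube([46, 46, 400]);
}
translate([378, 939, 0]) {
  translate([0, 0, 400]) cube([334, 299, 33]);
  cube([46, 46, 400]);
  translate([288, 0, 0]) cube([46, 46, 400]);
  translate([0, 253, 0]) cube([46, 46, 400]);
  translate([288, 253, 0]) cube([46, 46, 400]);
}
translate([151, 235, 736]) {
  cube([41, 169, 2095]);
  translate([747, 0, 0]) cube([41, 169, 2095]);
  translate([0, 0, 2095]) cube([788, 169, 53]);
}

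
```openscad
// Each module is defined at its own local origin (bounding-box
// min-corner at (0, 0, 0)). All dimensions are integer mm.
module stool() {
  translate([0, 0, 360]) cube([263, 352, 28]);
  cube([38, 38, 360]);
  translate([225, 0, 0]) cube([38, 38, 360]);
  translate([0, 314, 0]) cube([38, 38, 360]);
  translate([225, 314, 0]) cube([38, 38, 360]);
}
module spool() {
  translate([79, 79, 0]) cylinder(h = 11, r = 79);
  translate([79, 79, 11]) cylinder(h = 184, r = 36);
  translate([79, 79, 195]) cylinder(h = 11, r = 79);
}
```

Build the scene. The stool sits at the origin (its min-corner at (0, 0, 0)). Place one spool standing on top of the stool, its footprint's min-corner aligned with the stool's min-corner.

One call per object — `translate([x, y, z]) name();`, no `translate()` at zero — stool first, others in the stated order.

stool();
translate([0, 0, 388]) spool();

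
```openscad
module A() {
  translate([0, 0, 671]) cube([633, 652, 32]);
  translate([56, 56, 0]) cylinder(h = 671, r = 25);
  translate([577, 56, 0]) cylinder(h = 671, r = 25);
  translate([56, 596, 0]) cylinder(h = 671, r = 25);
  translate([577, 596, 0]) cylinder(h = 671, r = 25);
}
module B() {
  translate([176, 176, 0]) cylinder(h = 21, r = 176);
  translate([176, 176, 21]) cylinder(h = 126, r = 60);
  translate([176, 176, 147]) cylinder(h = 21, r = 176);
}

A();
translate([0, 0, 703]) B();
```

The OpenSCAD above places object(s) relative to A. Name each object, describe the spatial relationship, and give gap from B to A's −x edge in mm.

A is a table. B is a spool. The spool is on top of the table. The gap from the spool to the table's −x edge is 0 mm.

The spool's min-x is at 0; the table's min-x is 0; gap = 0 mm.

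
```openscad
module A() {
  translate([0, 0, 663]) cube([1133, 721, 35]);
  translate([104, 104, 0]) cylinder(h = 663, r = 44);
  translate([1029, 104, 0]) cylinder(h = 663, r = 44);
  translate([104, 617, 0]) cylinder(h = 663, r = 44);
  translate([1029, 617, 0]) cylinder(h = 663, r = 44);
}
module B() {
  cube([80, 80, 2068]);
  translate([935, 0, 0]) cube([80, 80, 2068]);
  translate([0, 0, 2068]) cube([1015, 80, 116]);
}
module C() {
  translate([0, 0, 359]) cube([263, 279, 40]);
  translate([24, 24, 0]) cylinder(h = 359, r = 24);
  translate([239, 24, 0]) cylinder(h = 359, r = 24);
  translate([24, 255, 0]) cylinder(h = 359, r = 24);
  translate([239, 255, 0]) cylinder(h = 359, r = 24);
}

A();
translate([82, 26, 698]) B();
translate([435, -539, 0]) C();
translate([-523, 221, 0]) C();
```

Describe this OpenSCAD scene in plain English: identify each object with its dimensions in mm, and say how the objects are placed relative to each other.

A is a table: top 1133 mm (x) × 721 mm (y), 35 mm thick, upper face at z = 698 mm, on four round legs of 88 mm diameter, each leg's bounding box inset 60 mm from the nearest pair of top edges, running from z = 0 to the bottom of the top.

B is a rectangular door frame: two vertical jambs of 80×80 mm section, 2068 mm tall, with a clear opening 855 mm wide between their inner faces. A header 116 mm tall and 80 mm deep lies on top of the jambs and spans the full outside width.

C is a four-legged stool. The seat is a 263×279×40 mm slab whose top surface is at z = 399 mm; four round legs, each 48 mm in diameter, run from the floor (z = 0) to the underside of the seat, each leg's axis is inset half a diameter from the nearest pair of seat edges (so the leg's bounding box is flush with the corner).

The door frame is on top of the table. Two stools sit around the table at the −y, −x sides.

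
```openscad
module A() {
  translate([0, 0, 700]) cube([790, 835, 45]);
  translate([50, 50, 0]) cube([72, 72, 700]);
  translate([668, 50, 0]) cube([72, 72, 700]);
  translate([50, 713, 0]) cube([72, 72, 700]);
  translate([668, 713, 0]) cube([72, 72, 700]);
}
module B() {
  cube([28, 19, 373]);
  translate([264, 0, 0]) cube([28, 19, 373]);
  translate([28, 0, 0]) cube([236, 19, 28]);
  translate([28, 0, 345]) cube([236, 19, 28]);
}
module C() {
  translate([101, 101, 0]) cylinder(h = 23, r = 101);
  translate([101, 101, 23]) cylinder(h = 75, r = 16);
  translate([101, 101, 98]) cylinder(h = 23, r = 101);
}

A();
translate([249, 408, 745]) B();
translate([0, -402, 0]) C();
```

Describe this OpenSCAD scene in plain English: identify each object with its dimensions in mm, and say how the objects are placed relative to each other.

A is a table: top 790 mm (x) × 835 mm (y), 45 mm thick, upper face at z = 745 mm, on four 72×72 mm square legs, each inset 50 mm from the nearest pair of top edges, running from z = 0 to the bottom of the top.

B is a rectangular picture frame lying in the x–z plane (depth along y). The opening is 236 mm wide (x) by 317 mm tall (z), surrounded by a border 28 mm wide on all four sides. The frame is 19 mm deep and is made of two full-height vertical stiles with two horizontal rails fitted between them.

C is a spool: two coaxial disc flanges of radius 101 mm and thickness 23 mm, joined by a core cylinder of radius 16 mm and height 75 mm. The lower flange rests on z = 0 and the three cylinders share a vertical axis.

The picture frame is on top of the table, centred. The spool is on the floor beside the table on its −y side.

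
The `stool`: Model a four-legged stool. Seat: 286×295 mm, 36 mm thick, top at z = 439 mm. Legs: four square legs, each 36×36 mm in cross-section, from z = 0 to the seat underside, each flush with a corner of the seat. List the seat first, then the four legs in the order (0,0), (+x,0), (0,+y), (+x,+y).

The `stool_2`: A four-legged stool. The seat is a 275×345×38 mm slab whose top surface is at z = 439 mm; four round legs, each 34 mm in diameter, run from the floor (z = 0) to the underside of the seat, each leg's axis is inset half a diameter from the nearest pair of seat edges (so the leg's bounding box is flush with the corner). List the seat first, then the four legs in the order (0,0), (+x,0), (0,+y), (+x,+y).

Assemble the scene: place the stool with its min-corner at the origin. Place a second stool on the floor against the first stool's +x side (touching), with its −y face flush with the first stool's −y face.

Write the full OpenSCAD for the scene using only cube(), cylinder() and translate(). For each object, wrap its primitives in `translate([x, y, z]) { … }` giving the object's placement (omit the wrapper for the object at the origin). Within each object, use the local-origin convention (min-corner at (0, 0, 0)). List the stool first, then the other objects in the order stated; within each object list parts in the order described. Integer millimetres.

translate([0, 0, 403]) cube([286, 295, 36]);
cube([36, 36, 403]);
translate([250, 0, 0]) cube([36, 36, 403]);
translate([0, 259, 0]) cube([36, 36, 403]);
translate([250, 259, 0]) cube([36, 36, 403]);
translate([286, 0, 0]) {
  translate([0, 0, 401]) cube([275, 345, 38]);
  translate([17, 17, 0]) cylinder(h = 401, r = 17);
  translate([258, 17, 0]) cylinder(h = 401, r = 17);
  translate([17, 328, 0]) cylinder(h = 401, r = 17);
  translate([258, 328, 0]) cylinder(h = 401, r = 17);
}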